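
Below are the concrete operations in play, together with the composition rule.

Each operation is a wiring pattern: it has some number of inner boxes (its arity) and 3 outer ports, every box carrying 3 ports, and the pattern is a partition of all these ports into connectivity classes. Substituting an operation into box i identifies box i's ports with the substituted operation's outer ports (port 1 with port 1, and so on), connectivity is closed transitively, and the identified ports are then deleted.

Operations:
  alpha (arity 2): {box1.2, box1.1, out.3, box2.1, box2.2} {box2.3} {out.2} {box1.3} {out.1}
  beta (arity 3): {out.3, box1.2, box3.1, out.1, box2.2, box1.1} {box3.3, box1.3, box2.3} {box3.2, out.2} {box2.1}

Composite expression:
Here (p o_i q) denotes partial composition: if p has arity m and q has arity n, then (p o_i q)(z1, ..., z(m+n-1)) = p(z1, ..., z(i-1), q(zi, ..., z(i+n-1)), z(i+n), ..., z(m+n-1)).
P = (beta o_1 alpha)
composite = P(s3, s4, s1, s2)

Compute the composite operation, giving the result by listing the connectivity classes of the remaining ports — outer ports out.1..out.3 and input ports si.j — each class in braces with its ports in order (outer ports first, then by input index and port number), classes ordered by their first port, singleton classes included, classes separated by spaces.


{out.1, out.3, s1.2, s2.1} {out.2, s2.2} {s1.1} {s1.3, s2.3, s3.1, s3.2, s4.1, s4.2} {s3.3} {s4.3}


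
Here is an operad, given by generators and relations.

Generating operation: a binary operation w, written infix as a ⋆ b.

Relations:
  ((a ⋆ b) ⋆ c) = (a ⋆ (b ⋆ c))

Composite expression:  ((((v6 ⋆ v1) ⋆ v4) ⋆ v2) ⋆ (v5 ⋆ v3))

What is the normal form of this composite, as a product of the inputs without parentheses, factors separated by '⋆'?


v6 ⋆ v1 ⋆ v4 ⋆ v2 ⋆ v5 ⋆ v3

Under associativity of w, the answer is the v's in reading order.
(v6 ⋆ v1) spells out as v6 ⋆ v1
((v6 ⋆ v1) ⋆ v4) spells out as v6 ⋆ v1 ⋆ v4
(((v6 ⋆ v1) ⋆ v4) ⋆ v2) spells out as v6 ⋆ v1 ⋆ v4 ⋆ v2
(v5 ⋆ v3) spells out as v5 ⋆ v3
((((v6 ⋆ v1) ⋆ v4) ⋆ v2) ⋆ (v5 ⋆ v3)) spells out as v6 ⋆ v1 ⋆ v4 ⋆ v2 ⋆ v5 ⋆ v3


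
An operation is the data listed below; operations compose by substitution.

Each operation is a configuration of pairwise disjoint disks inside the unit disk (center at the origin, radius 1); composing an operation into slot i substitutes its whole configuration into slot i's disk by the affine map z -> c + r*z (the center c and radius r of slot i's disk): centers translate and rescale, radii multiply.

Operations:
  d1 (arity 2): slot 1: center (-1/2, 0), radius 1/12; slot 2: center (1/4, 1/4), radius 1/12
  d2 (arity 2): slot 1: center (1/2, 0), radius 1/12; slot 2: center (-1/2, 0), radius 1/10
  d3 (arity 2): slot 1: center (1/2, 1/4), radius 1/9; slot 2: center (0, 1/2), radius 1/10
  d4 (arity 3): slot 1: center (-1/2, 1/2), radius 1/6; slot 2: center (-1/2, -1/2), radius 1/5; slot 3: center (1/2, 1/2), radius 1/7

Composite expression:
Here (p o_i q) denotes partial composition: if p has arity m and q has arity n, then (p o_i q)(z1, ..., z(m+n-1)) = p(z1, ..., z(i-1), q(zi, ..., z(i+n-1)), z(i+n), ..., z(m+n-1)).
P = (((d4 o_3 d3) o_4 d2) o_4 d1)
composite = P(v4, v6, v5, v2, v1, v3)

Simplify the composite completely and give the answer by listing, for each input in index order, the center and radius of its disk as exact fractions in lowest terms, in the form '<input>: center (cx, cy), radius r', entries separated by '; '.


v1: center (341/672, 1921/3360), radius 1/10080; v2: center (851/1680, 4/7), radius 1/10080; v3: center (69/140, 4/7), radius 1/700; v4: center (-1/2, 1/2), radius 1/6; v5: center (4/7, 15/28), radius 1/63; v6: center (-1/2, -1/2), radius 1/5

Nesting under d4 composes maps z -> c + r*z down each v-path.
v4: after 1 affine step, its disk has center (-1/2, 1/2), radius 1/6
v6: after 1 affine step, its disk has center (-1/2, -1/2), radius 1/5
v5: after 2 affine steps, its disk has center (4/7, 15/28), radius 1/63
v2: after 4 affine steps, its disk has center (851/1680, 4/7), radius 1/10080
v1: after 4 affine steps, its disk has center (341/672, 1921/3360), radius 1/10080
v3: after 3 affine steps, its disk has center (69/140, 4/7), radius 1/700


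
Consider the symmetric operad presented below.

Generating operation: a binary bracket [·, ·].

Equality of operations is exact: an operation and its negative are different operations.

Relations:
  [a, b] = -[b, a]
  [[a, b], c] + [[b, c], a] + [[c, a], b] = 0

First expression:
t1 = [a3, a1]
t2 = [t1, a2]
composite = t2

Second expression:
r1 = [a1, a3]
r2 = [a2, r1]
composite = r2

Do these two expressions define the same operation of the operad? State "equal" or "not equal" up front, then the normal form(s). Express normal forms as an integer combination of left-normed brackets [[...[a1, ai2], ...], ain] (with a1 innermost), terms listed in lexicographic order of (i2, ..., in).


equal: each reduces to -[[a1, a3], a2]

The first expression, normalized: -[[a1, a3], a2]
The second expression, normalized: -[[a1, a3], a2]
Same normal form: equal.


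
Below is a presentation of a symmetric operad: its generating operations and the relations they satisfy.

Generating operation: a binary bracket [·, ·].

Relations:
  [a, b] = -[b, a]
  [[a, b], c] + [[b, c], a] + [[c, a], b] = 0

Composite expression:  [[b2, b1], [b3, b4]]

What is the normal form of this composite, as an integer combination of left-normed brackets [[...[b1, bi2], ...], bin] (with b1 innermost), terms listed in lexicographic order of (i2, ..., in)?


-[[[b1, b2], b3], b4] + [[[b1, b2], b4], b3]

Left-normed coefficients sit on the b1-initial expansion words.
Composite bracket: [[b2, b1], [b3, b4]]
Under [a, b] = ab - ba we get 8 signed associative words (2^3 = 8).
The b1-initial words carry the normal form:
  sign of b1b2b3b4 is -1, so it contributes -[[[b1, b2], b3], b4]
  sign of b1b2b4b3 is +1, so it contributes +[[[b1, b2], b4], b3]


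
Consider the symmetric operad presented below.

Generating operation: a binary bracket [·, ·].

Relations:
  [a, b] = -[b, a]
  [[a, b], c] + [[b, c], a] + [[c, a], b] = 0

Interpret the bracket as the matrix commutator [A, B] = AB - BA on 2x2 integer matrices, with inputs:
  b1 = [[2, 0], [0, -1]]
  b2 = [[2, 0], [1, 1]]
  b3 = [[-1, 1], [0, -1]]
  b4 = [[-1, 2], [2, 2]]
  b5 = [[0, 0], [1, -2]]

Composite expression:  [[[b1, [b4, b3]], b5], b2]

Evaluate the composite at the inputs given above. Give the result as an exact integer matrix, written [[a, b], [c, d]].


[[18, -18], [18, -18]]

[b4, b3] = [[-2, -3], [0, 2]]
[b1, [b4, b3]] = [[0, -9], [0, 0]]
[[b1, [b4, b3]], b5] = [[-9, 18], [0, 9]]
[[[b1, [b4, b3]], b5], b2] = [[18, -18], [18, -18]]


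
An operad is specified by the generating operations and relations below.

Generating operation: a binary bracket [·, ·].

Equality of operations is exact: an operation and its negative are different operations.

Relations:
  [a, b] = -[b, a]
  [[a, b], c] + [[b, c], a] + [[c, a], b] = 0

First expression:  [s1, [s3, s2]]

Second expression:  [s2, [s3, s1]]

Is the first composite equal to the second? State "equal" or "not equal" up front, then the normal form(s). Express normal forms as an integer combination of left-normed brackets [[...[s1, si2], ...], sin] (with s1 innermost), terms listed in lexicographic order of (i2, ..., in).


In normal form, the first expression is -[[s1, s2], s3] + [[s1, s3], s2]
In normal form, the second expression is [[s1, s3], s2]
They disagree, so not equal.

not equal: they reduce to -[[s1, s2], s3] + [[s1, s3], s2] and [[s1, s3], s2]


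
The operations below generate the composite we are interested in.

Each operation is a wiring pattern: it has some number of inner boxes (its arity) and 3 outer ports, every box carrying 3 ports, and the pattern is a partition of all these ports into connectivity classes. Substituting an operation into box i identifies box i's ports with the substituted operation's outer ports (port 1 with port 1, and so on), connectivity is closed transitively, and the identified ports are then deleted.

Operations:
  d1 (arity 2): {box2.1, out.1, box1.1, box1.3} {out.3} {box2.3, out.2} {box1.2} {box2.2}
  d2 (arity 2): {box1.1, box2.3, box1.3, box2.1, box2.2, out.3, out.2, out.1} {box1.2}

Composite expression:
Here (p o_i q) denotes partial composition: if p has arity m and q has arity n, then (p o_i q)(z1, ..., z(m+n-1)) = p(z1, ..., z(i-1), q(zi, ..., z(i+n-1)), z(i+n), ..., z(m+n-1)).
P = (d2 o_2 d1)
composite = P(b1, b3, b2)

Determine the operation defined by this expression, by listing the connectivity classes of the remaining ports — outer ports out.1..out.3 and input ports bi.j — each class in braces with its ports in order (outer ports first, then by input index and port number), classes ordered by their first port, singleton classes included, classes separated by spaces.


{out.1, out.2, out.3, b1.1, b1.3, b2.1, b2.3, b3.1, b3.3} {b1.2} {b2.2} {b3.2}

Treat the ports identified at d2 as solder joints: merge, then drop.
through d1, on inputs (b3, b2): {out.1, b2.1, b3.1, b3.3} {out.2, b2.3} {out.3} {b2.2} {b3.2} (out.j = stage outer ports)
through d2, on inputs (b1, b3, b2): {out.1, out.2, out.3, b1.1, b1.3, b2.1, b2.3, b3.1, b3.3} {b1.2} {b2.2} {b3.2} (out.j = stage outer ports)


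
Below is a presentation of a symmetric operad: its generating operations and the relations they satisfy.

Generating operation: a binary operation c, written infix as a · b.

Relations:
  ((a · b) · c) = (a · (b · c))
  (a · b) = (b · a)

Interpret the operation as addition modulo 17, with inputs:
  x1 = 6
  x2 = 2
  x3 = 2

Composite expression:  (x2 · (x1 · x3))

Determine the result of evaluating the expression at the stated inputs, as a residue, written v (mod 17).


10 (mod 17)


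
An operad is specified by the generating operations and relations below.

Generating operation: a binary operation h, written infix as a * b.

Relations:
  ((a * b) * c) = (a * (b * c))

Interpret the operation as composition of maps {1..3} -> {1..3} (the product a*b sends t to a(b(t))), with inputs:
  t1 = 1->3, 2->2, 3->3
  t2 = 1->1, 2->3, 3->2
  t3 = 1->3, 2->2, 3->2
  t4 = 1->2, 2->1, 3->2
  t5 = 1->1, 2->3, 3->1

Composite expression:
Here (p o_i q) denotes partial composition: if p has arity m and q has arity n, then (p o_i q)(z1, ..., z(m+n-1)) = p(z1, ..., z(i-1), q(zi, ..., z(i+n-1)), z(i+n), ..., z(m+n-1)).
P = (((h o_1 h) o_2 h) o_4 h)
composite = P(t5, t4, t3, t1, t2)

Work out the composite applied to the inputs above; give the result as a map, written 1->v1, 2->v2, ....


1->1, 2->1, 3->1

(t4 * t3) = 1->2, 2->1, 3->1
(t5 * (t4 * t3)) = 1->3, 2->1, 3->1
(t1 * t2) = 1->3, 2->3, 3->2
((t5 * (t4 * t3)) * (t1 * t2)) = 1->1, 2->1, 3->1


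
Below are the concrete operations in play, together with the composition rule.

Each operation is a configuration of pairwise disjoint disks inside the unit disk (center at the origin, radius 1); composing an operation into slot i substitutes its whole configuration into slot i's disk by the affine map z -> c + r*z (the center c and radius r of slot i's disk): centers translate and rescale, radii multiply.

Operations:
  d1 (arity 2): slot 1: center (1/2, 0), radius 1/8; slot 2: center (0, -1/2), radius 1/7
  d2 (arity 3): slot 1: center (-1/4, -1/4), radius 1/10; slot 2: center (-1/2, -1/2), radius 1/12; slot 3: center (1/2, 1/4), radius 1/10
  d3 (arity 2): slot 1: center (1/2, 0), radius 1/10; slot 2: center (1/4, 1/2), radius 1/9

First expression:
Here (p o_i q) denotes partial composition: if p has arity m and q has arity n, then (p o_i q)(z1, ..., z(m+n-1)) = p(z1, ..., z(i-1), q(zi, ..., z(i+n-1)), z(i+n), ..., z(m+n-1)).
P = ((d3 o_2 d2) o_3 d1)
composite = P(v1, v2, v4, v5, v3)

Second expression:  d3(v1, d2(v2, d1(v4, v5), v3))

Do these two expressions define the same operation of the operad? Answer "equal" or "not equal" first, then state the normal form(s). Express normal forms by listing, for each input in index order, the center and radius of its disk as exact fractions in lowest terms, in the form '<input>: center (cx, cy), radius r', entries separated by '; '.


equal; both compose to v1: center (1/2, 0), radius 1/10; v2: center (2/9, 17/36), radius 1/90; v3: center (11/36, 19/36), radius 1/90; v4: center (43/216, 4/9), radius 1/864; v5: center (7/36, 95/216), radius 1/756

In normal form, the first expression is v1: center (1/2, 0), radius 1/10; v2: center (2/9, 17/36), radius 1/90; v3: center (11/36, 19/36), radius 1/90; v4: center (43/216, 4/9), radius 1/864; v5: center (7/36, 95/216), radius 1/756
In normal form, the second expression is v1: center (1/2, 0), radius 1/10; v2: center (2/9, 17/36), radius 1/90; v3: center (11/36, 19/36), radius 1/90; v4: center (43/216, 4/9), radius 1/864; v5: center (7/36, 95/216), radius 1/756
The normal forms match — equal.


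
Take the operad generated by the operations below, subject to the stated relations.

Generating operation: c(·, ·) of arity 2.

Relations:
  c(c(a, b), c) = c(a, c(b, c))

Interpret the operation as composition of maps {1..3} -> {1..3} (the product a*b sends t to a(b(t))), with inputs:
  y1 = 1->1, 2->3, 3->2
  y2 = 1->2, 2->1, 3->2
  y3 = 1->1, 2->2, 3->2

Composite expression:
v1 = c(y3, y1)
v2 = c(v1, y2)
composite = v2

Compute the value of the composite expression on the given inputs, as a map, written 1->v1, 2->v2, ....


c(y3, y1) = 1->1, 2->2, 3->2
c(c(y3, y1), y2) = 1->2, 2->1, 3->2

1->2, 2->1, 3->2


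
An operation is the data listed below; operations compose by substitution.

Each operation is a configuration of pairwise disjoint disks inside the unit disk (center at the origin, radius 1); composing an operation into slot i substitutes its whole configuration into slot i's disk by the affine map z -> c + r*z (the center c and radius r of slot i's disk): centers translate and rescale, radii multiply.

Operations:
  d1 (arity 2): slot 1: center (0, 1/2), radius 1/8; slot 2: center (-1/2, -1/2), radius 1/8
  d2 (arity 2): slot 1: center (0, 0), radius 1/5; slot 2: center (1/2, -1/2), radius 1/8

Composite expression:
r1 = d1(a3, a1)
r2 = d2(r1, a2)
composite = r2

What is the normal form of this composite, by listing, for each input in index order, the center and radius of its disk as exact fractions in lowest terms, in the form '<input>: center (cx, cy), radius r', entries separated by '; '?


a1: center (-1/10, -1/10), radius 1/40; a2: center (1/2, -1/2), radius 1/8; a3: center (0, 1/10), radius 1/40

Only the slot chain above each a matters under d2; compose those maps.
a3 passes through 2 substitutions, ending at center (0, 1/10), radius 1/40
a1 passes through 2 substitutions, ending at center (-1/10, -1/10), radius 1/40
a2 passes through 1 substitution, ending at center (1/2, -1/2), radius 1/8


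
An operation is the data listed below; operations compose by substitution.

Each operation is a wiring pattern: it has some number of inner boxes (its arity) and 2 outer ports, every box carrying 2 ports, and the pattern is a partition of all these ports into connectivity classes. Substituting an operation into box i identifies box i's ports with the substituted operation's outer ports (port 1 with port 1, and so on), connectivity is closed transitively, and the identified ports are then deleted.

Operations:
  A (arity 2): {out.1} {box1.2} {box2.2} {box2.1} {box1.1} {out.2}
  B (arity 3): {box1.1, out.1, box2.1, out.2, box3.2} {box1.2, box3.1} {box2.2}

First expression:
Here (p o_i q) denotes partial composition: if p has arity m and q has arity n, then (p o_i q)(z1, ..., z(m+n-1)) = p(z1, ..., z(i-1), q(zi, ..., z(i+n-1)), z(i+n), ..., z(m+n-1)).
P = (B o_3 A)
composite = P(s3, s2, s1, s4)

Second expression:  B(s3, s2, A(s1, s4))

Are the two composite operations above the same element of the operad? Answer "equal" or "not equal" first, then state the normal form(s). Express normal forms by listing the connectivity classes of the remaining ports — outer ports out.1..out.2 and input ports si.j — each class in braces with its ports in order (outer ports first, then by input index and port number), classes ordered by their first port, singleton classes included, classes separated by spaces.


equal; the common form is {out.1, out.2, s2.1, s3.1} {s1.1} {s1.2} {s2.2} {s3.2} {s4.1} {s4.2}

In normal form, the first expression is {out.1, out.2, s2.1, s3.1} {s1.1} {s1.2} {s2.2} {s3.2} {s4.1} {s4.2}
In normal form, the second expression is {out.1, out.2, s2.1, s3.1} {s1.1} {s1.2} {s2.2} {s3.2} {s4.1} {s4.2}
Same normal form: equal.


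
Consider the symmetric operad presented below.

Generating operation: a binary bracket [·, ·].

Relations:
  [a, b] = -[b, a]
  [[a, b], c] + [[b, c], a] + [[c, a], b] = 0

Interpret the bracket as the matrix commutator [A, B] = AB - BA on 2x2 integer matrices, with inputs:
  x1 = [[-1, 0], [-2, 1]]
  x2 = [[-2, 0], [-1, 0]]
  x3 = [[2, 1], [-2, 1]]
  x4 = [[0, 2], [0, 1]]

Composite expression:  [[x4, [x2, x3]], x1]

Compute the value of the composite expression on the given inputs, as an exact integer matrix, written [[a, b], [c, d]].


[[4, -4], [-30, -4]]

[x2, x3] = [[1, -2], [-5, -1]]
[x4, [x2, x3]] = [[-10, -2], [-5, 10]]
[[x4, [x2, x3]], x1] = [[4, -4], [-30, -4]]


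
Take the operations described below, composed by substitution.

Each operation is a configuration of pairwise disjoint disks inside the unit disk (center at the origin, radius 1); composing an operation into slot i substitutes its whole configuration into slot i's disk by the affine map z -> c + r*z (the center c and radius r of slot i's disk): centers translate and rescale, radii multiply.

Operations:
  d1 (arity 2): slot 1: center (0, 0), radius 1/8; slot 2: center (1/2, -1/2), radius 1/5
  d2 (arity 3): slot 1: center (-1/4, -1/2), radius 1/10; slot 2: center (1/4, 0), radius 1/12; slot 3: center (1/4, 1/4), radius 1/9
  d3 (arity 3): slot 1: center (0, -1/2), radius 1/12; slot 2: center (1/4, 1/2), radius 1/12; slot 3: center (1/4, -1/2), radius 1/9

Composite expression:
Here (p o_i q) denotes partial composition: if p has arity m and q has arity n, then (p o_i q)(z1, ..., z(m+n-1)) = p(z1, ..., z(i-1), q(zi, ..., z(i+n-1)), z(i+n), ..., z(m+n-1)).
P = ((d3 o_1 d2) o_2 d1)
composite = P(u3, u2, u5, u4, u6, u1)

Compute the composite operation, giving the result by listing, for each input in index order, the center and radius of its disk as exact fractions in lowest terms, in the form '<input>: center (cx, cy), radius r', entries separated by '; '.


Only the slot chain above each u matters under d3; compose those maps.
input u3: applying the 2 nested substitutions gives center (-1/48, -13/24), radius 1/120
input u2: applying the 3 nested substitutions gives center (1/48, -1/2), radius 1/1152
input u5: applying the 3 nested substitutions gives center (7/288, -145/288), radius 1/720
input u4: applying the 2 nested substitutions gives center (1/48, -23/48), radius 1/108
input u6: applying the 1 nested substitution gives center (1/4, 1/2), radius 1/12
input u1: applying the 1 nested substitution gives center (1/4, -1/2), radius 1/9

u1: center (1/4, -1/2), radius 1/9; u2: center (1/48, -1/2), radius 1/1152; u3: center (-1/48, -13/24), radius 1/120; u4: center (1/48, -23/48), radius 1/108; u5: center (7/288, -145/288), radius 1/720; u6: center (1/4, 1/2), radius 1/12


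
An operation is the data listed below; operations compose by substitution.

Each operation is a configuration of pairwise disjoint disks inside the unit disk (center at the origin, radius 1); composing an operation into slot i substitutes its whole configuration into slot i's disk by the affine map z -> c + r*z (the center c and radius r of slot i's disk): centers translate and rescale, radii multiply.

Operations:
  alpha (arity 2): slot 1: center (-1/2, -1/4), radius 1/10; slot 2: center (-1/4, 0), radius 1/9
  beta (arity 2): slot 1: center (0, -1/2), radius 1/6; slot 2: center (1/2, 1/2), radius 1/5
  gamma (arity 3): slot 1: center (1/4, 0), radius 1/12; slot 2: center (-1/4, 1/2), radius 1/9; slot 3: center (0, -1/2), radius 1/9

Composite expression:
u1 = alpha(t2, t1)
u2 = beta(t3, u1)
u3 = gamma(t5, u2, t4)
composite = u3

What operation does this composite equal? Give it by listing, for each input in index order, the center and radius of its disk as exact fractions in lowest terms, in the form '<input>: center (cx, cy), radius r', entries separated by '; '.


t1: center (-1/5, 5/9), radius 1/405; t2: center (-37/180, 11/20), radius 1/450; t3: center (-1/4, 4/9), radius 1/54; t4: center (0, -1/2), radius 1/9; t5: center (1/4, 0), radius 1/12

Below gamma, radii multiply path by path; the t-disk centers shift.
for t5, the 1-step affine chain lands on center (1/4, 0), radius 1/12
for t3, the 2-step affine chain lands on center (-1/4, 4/9), radius 1/54
for t2, the 3-step affine chain lands on center (-37/180, 11/20), radius 1/450
for t1, the 3-step affine chain lands on center (-1/5, 5/9), radius 1/405
for t4, the 1-step affine chain lands on center (0, -1/2), radius 1/9


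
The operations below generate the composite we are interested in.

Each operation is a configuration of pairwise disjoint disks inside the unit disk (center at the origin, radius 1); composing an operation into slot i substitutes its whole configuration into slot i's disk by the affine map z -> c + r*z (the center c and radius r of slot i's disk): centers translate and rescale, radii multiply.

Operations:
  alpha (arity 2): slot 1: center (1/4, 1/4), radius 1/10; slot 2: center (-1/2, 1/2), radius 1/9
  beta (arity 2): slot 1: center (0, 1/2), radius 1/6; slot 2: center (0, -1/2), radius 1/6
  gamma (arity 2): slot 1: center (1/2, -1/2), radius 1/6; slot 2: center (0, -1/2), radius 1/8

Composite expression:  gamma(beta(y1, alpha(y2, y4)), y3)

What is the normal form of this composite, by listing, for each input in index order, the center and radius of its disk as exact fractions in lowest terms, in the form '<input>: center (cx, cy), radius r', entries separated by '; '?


y1: center (1/2, -5/12), radius 1/36; y2: center (73/144, -83/144), radius 1/360; y3: center (0, -1/2), radius 1/8; y4: center (35/72, -41/72), radius 1/324


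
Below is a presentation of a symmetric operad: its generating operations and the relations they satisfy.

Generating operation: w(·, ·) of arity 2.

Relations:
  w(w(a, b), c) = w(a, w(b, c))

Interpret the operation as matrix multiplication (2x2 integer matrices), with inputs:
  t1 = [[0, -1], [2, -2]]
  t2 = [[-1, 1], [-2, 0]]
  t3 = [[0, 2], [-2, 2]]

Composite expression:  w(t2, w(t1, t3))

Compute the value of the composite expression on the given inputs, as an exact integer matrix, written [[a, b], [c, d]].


w(t1, t3) = [[2, -2], [4, 0]]
w(t2, w(t1, t3)) = [[2, 2], [-4, 4]]

[[2, 2], [-4, 4]]


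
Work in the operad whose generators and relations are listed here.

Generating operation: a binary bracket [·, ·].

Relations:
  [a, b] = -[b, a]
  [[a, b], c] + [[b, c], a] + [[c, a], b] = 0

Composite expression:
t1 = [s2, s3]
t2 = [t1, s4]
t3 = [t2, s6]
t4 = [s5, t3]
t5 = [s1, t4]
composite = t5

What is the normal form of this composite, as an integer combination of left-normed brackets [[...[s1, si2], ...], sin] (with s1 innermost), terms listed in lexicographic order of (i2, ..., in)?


A multilinear Lie element is pinned by s1-initial words (s1 innermost).
Composite bracket: [s1, [s5, [[[s2, s3], s4], s6]]]
Applying ab - ba throughout gives 32 signed words (2^5 = 32).
Words beginning with s1 determine it all:
  s1s2s3s4s6s5 appears with sign -1, giving the term -[[[[[s1, s2], s3], s4], s6], s5]
  s1s3s2s4s6s5 appears with sign +1, giving the term +[[[[[s1, s3], s2], s4], s6], s5]
  s1s4s2s3s6s5 appears with sign +1, giving the term +[[[[[s1, s4], s2], s3], s6], s5]
  s1s4s3s2s6s5 appears with sign -1, giving the term -[[[[[s1, s4], s3], s2], s6], s5]
  s1s5s2s3s4s6 appears with sign +1, giving the term +[[[[[s1, s5], s2], s3], s4], s6]
  s1s5s3s2s4s6 appears with sign -1, giving the term -[[[[[s1, s5], s3], s2], s4], s6]
  s1s5s4s2s3s6 appears with sign -1, giving the term -[[[[[s1, s5], s4], s2], s3], s6]
  s1s5s4s3s2s6 appears with sign +1, giving the term +[[[[[s1, s5], s4], s3], s2], s6]
  s1s5s6s2s3s4 appears with sign -1, giving the term -[[[[[s1, s5], s6], s2], s3], s4]
  s1s5s6s3s2s4 appears with sign +1, giving the term +[[[[[s1, s5], s6], s3], s2], s4]
  s1s5s6s4s2s3 appears with sign +1, giving the term +[[[[[s1, s5], s6], s4], s2], s3]
  s1s5s6s4s3s2 appears with sign -1, giving the term -[[[[[s1, s5], s6], s4], s3], s2]
  s1s6s2s3s4s5 appears with sign +1, giving the term +[[[[[s1, s6], s2], s3], s4], s5]
  s1s6s3s2s4s5 appears with sign -1, giving the term -[[[[[s1, s6], s3], s2], s4], s5]
  s1s6s4s2s3s5 appears with sign -1, giving the term -[[[[[s1, s6], s4], s2], s3], s5]
  s1s6s4s3s2s5 appears with sign +1, giving the term +[[[[[s1, s6], s4], s3], s2], s5]

-[[[[[s1, s2], s3], s4], s6], s5] + [[[[[s1, s3], s2], s4], s6], s5] + [[[[[s1, s4], s2], s3], s6], s5] - [[[[[s1, s4], s3], s2], s6], s5] + [[[[[s1, s5], s2], s3], s4], s6] - [[[[[s1, s5], s3], s2], s4], s6] - [[[[[s1, s5], s4], s2], s3], s6] + [[[[[s1, s5], s4], s3], s2], s6] - [[[[[s1, s5], s6], s2], s3], s4] + [[[[[s1, s5], s6], s3], s2], s4] + [[[[[s1, s5], s6], s4], s2], s3] - [[[[[s1, s5], s6], s4], s3], s2] + [[[[[s1, s6], s2], s3], s4], s5] - [[[[[s1, s6], s3], s2], s4], s5] - [[[[[s1, s6], s4], s2], s3], s5] + [[[[[s1, s6], s4], s3], s2], s5]


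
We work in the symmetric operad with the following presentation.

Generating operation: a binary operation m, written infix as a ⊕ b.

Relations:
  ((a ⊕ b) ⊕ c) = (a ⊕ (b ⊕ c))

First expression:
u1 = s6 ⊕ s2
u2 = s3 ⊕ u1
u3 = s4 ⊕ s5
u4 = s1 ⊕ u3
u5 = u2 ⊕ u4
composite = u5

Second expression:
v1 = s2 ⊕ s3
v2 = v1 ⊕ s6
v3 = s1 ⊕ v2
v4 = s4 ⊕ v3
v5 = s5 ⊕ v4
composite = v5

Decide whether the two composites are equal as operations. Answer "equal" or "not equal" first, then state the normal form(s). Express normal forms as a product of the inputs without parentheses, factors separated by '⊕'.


not equal; first: s3 ⊕ s6 ⊕ s2 ⊕ s1 ⊕ s4 ⊕ s5; second: s5 ⊕ s4 ⊕ s1 ⊕ s2 ⊕ s3 ⊕ s6

The first expression reduces to s3 ⊕ s6 ⊕ s2 ⊕ s1 ⊕ s4 ⊕ s5
The second expression reduces to s5 ⊕ s4 ⊕ s1 ⊕ s2 ⊕ s3 ⊕ s6
Different reductions; not equal.


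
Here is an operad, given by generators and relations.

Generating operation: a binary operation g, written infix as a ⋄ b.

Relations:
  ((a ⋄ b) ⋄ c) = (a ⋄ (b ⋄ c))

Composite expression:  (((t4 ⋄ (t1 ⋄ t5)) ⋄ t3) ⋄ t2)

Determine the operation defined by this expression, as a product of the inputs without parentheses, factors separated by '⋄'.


Under associativity of g, the answer is the t's in reading order.
(t1 ⋄ t5) spells out as t1 ⋄ t5
(t4 ⋄ (t1 ⋄ t5)) spells out as t4 ⋄ t1 ⋄ t5
((t4 ⋄ (t1 ⋄ t5)) ⋄ t3) spells out as t4 ⋄ t1 ⋄ t5 ⋄ t3
(((t4 ⋄ (t1 ⋄ t5)) ⋄ t3) ⋄ t2) spells out as t4 ⋄ t1 ⋄ t5 ⋄ t3 ⋄ t2

t4 ⋄ t1 ⋄ t5 ⋄ t3 ⋄ t2


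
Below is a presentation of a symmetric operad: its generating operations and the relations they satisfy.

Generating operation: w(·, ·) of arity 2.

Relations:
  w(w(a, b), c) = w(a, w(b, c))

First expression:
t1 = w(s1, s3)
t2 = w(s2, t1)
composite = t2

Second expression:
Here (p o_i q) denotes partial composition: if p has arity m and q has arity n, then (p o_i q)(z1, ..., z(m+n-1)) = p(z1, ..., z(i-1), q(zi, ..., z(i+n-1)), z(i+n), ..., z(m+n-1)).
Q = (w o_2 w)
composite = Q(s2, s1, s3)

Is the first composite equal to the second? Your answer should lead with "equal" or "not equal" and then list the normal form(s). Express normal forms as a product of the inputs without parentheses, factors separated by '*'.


equal; the common form is s2 * s1 * s3


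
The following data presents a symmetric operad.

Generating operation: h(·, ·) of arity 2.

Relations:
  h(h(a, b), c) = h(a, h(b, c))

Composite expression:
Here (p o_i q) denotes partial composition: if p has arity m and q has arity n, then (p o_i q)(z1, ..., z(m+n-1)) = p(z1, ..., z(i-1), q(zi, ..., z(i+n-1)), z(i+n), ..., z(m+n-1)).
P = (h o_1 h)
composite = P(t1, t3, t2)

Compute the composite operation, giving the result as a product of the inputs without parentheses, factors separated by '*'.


t1 * t3 * t2

The h-tree's shape is irrelevant; the t-reading-order decides.
h(t1, t3) spells out as t1 * t3
h(h(t1, t3), t2) spells out as t1 * t3 * t2


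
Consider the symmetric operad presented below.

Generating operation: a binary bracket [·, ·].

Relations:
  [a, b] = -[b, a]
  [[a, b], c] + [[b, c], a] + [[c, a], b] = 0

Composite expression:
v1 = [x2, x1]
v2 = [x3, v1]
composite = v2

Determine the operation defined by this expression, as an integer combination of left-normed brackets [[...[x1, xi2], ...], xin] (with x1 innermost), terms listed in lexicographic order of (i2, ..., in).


[[x1, x2], x3]


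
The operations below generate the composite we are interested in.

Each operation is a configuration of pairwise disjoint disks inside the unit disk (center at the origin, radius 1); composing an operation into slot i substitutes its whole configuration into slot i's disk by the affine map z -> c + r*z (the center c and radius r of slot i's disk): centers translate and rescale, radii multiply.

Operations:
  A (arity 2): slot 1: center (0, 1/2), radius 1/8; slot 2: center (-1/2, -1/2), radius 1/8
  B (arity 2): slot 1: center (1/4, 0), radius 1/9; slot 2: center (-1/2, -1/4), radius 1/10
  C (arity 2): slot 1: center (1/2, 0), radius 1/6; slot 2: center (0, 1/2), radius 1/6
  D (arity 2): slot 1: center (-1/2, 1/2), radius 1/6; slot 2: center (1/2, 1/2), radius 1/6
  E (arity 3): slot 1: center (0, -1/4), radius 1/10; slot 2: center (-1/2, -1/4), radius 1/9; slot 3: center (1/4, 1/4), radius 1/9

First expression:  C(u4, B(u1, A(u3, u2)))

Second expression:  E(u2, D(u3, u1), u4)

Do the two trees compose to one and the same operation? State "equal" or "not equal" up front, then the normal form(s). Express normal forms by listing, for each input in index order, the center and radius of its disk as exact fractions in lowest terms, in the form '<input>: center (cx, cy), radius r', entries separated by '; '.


not equal: they reduce to u1: center (1/24, 1/2), radius 1/54; u2: center (-11/120, 9/20), radius 1/480; u3: center (-1/12, 7/15), radius 1/480; u4: center (1/2, 0), radius 1/6 and u1: center (-4/9, -7/36), radius 1/54; u2: center (0, -1/4), radius 1/10; u3: center (-5/9, -7/36), radius 1/54; u4: center (1/4, 1/4), radius 1/9

The first expression, normalized: u1: center (1/24, 1/2), radius 1/54; u2: center (-11/120, 9/20), radius 1/480; u3: center (-1/12, 7/15), radius 1/480; u4: center (1/2, 0), radius 1/6
The second expression, normalized: u1: center (-4/9, -7/36), radius 1/54; u2: center (0, -1/4), radius 1/10; u3: center (-5/9, -7/36), radius 1/54; u4: center (1/4, 1/4), radius 1/9
They disagree, so not equal.


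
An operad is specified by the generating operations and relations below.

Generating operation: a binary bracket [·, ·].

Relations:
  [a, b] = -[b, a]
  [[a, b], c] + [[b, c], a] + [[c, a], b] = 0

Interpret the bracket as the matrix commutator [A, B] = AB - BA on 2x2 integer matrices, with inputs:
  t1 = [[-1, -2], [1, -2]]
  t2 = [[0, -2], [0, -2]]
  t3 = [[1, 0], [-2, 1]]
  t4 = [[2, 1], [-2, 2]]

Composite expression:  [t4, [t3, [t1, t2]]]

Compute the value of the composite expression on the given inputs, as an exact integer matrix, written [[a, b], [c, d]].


[[-8, -8], [-16, 8]]

[t1, t2] = [[2, 2], [2, -2]]
[t3, [t1, t2]] = [[4, 0], [-8, -4]]
[t4, [t3, [t1, t2]]] = [[-8, -8], [-16, 8]]


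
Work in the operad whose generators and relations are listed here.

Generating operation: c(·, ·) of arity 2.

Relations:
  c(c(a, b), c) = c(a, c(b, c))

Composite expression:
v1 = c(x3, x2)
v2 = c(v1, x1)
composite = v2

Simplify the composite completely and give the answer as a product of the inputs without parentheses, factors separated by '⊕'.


Associativity of c dissolves the nesting; only the x-input order survives.
c(x3, x2) spells out as x3 ⊕ x2
c(c(x3, x2), x1) spells out as x3 ⊕ x2 ⊕ x1

x3 ⊕ x2 ⊕ x1


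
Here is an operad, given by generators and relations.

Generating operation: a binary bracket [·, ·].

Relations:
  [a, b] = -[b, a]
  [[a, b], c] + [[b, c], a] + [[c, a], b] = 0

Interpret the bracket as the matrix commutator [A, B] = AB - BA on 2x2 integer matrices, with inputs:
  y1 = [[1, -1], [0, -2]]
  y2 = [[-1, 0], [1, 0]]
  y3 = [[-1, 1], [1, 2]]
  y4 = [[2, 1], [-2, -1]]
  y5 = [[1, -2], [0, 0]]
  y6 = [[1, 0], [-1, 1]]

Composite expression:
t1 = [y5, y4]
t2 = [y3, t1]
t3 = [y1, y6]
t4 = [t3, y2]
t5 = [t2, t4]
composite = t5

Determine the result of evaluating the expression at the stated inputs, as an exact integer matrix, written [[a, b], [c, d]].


[y5, y4] = [[4, 7], [2, -4]]
[y3, [y5, y4]] = [[-5, -29], [14, 5]]
[y1, y6] = [[1, 0], [3, -1]]
[[y1, y6], y2] = [[0, 0], [-5, 0]]
[[y3, [y5, y4]], [[y1, y6], y2]] = [[145, 0], [-50, -145]]

[[145, 0], [-50, -145]]


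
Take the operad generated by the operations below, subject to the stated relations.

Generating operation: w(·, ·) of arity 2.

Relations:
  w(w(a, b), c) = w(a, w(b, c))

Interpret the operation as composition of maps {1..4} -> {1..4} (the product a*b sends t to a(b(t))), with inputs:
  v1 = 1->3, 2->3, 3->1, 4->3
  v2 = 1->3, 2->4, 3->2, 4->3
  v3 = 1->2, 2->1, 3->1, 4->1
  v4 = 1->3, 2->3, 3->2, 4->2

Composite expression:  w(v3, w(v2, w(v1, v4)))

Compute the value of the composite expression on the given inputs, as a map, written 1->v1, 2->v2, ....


1->1, 2->1, 3->1, 4->1

w(v1, v4) = 1->1, 2->1, 3->3, 4->3
w(v2, w(v1, v4)) = 1->3, 2->3, 3->2, 4->2
w(v3, w(v2, w(v1, v4))) = 1->1, 2->1, 3->1, 4->1


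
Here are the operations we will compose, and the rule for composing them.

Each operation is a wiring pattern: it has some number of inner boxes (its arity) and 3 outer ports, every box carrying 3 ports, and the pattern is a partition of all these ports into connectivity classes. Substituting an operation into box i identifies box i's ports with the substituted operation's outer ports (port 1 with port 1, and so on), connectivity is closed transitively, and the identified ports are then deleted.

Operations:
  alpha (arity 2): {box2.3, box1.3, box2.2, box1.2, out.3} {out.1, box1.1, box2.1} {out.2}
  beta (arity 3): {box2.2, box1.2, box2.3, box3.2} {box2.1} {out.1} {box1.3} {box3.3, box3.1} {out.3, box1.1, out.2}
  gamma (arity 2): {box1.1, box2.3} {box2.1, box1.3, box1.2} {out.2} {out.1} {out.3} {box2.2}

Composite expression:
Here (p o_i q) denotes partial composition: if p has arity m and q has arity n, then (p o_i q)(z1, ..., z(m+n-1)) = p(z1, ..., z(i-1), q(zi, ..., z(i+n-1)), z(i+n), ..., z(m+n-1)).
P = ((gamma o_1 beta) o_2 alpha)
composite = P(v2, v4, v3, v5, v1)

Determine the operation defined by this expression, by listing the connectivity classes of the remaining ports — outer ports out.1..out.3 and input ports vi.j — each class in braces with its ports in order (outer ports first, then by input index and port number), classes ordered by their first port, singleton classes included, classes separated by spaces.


Treat the ports identified at gamma as solder joints: merge, then drop.
through alpha, on inputs (v4, v3): {out.1, v3.1, v4.1} {out.2} {out.3, v3.2, v3.3, v4.2, v4.3} (out.j = stage outer ports)
through beta, on inputs (v2, v4, v3, v5): {out.1} {out.2, out.3, v2.1} {v2.2, v3.2, v3.3, v4.2, v4.3, v5.2} {v2.3} {v3.1, v4.1} {v5.1, v5.3} (out.j = stage outer ports)
through gamma, on inputs (v2, v4, v3, v5, v1): {out.1} {out.2} {out.3} {v1.1, v2.1} {v1.2} {v1.3} {v2.2, v3.2, v3.3, v4.2, v4.3, v5.2} {v2.3} {v3.1, v4.1} {v5.1, v5.3} (out.j = stage outer ports)

{out.1} {out.2} {out.3} {v1.1, v2.1} {v1.2} {v1.3} {v2.2, v3.2, v3.3, v4.2, v4.3, v5.2} {v2.3} {v3.1, v4.1} {v5.1, v5.3}


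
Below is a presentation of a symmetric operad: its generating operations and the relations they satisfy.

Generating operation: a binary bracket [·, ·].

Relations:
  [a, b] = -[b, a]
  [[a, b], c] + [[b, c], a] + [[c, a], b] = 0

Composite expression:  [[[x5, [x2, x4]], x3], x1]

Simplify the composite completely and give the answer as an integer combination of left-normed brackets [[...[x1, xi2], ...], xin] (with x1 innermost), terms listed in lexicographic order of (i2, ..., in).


[[[[x1, x2], x4], x5], x3] - [[[[x1, x3], x2], x4], x5] + [[[[x1, x3], x4], x2], x5] + [[[[x1, x3], x5], x2], x4] - [[[[x1, x3], x5], x4], x2] - [[[[x1, x4], x2], x5], x3] - [[[[x1, x5], x2], x4], x3] + [[[[x1, x5], x4], x2], x3]

Left-normed coefficients sit on the x1-initial expansion words.
Composite bracket: [[[x5, [x2, x4]], x3], x1]
Applying ab - ba throughout gives 16 signed words (2^4 = 16).
Keep just the words that open with x1:
  word x1x2x4x5x3 has sign +1, contributing +[[[[x1, x2], x4], x5], x3]
  word x1x3x2x4x5 has sign -1, contributing -[[[[x1, x3], x2], x4], x5]
  word x1x3x4x2x5 has sign +1, contributing +[[[[x1, x3], x4], x2], x5]
  word x1x3x5x2x4 has sign +1, contributing +[[[[x1, x3], x5], x2], x4]
  word x1x3x5x4x2 has sign -1, contributing -[[[[x1, x3], x5], x4], x2]
  word x1x4x2x5x3 has sign -1, contributing -[[[[x1, x4], x2], x5], x3]
  word x1x5x2x4x3 has sign -1, contributing -[[[[x1, x5], x2], x4], x3]
  word x1x5x4x2x3 has sign +1, contributing +[[[[x1, x5], x4], x2], x3]


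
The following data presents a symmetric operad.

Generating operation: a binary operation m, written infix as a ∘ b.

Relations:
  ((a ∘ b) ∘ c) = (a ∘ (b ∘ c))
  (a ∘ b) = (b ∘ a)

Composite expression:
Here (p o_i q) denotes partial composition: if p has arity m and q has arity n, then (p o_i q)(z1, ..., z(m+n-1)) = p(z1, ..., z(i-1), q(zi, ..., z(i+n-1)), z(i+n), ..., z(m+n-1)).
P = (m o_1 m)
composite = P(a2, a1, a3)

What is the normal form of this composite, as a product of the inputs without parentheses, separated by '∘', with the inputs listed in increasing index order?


a1 ∘ a2 ∘ a3

Any arrangement under m is one operation, so sort the a-inputs.
(a2 ∘ a1) spells out as a2 ∘ a1
((a2 ∘ a1) ∘ a3) spells out as a2 ∘ a1 ∘ a3
rearranged into index order: a1 ∘ a2 ∘ a3


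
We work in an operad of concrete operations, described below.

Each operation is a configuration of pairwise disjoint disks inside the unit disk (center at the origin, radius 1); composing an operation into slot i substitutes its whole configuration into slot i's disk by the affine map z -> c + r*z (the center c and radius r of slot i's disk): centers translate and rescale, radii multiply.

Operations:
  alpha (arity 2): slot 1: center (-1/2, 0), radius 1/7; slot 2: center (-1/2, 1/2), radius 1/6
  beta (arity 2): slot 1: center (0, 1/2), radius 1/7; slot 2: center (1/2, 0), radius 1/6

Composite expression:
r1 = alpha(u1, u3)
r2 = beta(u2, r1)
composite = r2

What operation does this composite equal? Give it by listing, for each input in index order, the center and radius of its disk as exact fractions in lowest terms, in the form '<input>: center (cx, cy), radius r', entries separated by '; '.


Follow each u-input down from beta: c' goes to c + r*c', radius to r*r'.
u2: after 1 affine step, its disk has center (0, 1/2), radius 1/7
u1: after 2 affine steps, its disk has center (5/12, 0), radius 1/42
u3: after 2 affine steps, its disk has center (5/12, 1/12), radius 1/36

u1: center (5/12, 0), radius 1/42; u2: center (0, 1/2), radius 1/7; u3: center (5/12, 1/12), radius 1/36


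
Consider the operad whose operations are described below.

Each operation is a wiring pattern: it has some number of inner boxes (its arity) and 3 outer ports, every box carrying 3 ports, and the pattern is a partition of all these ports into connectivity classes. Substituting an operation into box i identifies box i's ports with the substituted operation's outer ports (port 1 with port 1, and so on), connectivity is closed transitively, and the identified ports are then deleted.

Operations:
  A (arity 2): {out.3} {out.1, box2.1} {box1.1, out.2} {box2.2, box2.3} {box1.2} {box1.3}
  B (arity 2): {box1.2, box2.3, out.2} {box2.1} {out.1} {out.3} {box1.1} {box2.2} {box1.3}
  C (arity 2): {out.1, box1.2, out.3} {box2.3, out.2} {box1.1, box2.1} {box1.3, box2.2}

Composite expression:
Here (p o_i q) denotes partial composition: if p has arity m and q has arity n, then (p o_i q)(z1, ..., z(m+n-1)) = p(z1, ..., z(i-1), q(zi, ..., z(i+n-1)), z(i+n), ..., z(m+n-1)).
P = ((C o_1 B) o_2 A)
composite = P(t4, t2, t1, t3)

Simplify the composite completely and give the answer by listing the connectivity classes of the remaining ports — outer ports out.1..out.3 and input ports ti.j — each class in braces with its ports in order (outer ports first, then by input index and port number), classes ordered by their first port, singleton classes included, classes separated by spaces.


{out.1, out.3, t4.2} {out.2, t3.3} {t1.1} {t1.2, t1.3} {t2.1} {t2.2} {t2.3} {t3.1} {t3.2} {t4.1} {t4.3}
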